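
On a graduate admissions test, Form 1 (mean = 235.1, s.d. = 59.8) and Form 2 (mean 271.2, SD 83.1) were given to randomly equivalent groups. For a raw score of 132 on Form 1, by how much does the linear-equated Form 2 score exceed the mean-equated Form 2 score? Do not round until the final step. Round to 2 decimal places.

-40.17

Mean-equated: 132 + (271.2 − 235.1) = 168.10
Linear-equated: (83.1/59.8)(132 − 235.1) + 271.2 = 127.929
Difference = 127.929 − 168.10 = -40.17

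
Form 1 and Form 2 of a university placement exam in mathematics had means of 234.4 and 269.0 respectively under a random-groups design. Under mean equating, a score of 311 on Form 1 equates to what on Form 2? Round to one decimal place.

345.6

Mean equating: y = x + (M_Y − M_X) = 311 + (269.0 − 234.4) = 345.6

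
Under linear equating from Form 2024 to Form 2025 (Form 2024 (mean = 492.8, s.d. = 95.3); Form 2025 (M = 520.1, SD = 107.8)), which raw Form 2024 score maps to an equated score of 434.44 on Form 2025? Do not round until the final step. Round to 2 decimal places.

Invert y = (SD_Y/SD_X)(x − M_X) + M_Y:
x = (SD_X/SD_Y)(y − M_Y) + M_X = (95.3/107.8)(434.44 − 520.1) + 492.8
x = 0.884045 × -85.660 + 492.8 = 417.07

417.07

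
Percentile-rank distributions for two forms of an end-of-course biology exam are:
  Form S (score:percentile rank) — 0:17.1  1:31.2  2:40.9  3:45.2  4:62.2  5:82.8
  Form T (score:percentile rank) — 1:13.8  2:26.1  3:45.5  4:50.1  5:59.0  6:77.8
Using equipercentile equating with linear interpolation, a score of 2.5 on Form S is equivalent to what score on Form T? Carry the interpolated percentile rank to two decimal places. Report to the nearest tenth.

2.9

PR of 2.5 on Form S: 40.9 + (2.5 − 2)/(3 − 2) × (45.2 − 40.9) = 43.05
On Form T, PR 43.05 falls between score 2 (PR 26.1) and 3 (PR 45.5).
Interpolate: 2 + (43.05 − 26.1)/(45.5 − 26.1) × (3 − 2) = 2.9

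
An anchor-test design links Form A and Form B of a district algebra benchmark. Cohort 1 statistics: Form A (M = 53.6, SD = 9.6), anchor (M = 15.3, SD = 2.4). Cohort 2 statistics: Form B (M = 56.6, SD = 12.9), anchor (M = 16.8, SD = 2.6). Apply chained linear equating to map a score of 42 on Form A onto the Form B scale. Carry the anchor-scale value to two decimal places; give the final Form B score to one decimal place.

34.8

Form A → anchor (Cohort 1): v = (2.4/9.6)(42 − 53.6) + 15.3 = 12.40
anchor → Form B (Cohort 2): y = (12.9/2.6)(12.40 − 16.8) + 56.6 = 34.8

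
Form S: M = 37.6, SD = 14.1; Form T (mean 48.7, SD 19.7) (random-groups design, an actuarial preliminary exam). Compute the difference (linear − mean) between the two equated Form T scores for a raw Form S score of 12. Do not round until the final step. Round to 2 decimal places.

Mean-equated: 12 + (48.7 − 37.6) = 23.10
Linear-equated: (19.7/14.1)(12 − 37.6) + 48.7 = 12.933
Difference = 12.933 − 23.10 = -10.17

-10.17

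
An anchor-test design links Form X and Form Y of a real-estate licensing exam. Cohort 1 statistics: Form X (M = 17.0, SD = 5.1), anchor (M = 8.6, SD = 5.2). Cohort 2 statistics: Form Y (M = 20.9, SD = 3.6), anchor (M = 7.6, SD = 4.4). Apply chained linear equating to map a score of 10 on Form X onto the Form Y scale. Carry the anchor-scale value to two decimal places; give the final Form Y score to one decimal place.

15.9

Form X → anchor (Cohort 1): v = (5.2/5.1)(10 − 17.0) + 8.6 = 1.46
anchor → Form Y (Cohort 2): y = (3.6/4.4)(1.46 − 7.6) + 20.9 = 15.9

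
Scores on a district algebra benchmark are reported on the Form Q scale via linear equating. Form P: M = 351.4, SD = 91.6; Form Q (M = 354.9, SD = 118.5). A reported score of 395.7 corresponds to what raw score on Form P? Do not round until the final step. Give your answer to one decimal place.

Invert y = (SD_Y/SD_X)(x − M_X) + M_Y:
x = (SD_X/SD_Y)(y − M_Y) + M_X = (91.6/118.5)(395.7 − 354.9) + 351.4
x = 0.772996 × 40.800 + 351.4 = 382.9

382.9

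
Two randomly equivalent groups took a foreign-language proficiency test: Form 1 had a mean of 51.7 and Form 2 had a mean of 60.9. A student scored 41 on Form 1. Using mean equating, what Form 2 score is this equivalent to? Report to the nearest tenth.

50.2

Mean equating: y = x + (M_Y − M_X) = 41 + (60.9 − 51.7) = 50.2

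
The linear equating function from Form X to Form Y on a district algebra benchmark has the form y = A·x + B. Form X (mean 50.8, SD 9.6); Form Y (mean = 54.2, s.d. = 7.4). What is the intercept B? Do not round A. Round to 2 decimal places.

A = SD_Y / SD_X = 7.4 / 9.6 = 0.770833
B = M_Y − A·M_X = 54.2 − 0.770833 × 50.8 = 15.04

15.04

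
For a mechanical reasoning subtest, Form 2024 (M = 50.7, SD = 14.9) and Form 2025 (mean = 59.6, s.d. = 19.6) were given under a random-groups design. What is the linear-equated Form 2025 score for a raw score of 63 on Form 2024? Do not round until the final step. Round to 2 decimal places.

Linear equating: y = (SD_Y/SD_X)(x − M_X) + M_Y
y = (19.6/14.9)(63 − 50.7) + 59.6
y = 1.315436 × 12.3 + 59.6 = 16.1799 + 59.6 = 75.78

75.78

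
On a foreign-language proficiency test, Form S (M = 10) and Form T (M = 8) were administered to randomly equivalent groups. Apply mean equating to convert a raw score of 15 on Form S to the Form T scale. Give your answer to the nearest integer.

Mean equating: y = x + (M_Y − M_X) = 15 + (8 − 10) = 13

13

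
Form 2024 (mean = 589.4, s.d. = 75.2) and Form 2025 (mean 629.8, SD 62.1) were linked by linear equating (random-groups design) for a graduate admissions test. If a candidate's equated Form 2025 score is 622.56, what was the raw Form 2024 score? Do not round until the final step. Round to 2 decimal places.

580.63

Invert y = (SD_Y/SD_X)(x − M_X) + M_Y:
x = (SD_X/SD_Y)(y − M_Y) + M_X = (75.2/62.1)(622.56 − 629.8) + 589.4
x = 1.210950 × -7.240 + 589.4 = 580.63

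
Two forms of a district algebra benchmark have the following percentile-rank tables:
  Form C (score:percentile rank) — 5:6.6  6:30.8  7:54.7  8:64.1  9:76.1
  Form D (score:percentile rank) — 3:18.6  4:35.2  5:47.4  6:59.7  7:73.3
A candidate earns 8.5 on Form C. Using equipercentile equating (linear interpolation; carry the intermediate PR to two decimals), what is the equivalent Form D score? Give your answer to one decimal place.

6.8

PR of 8.5 on Form C: 64.1 + (8.5 − 8)/(9 − 8) × (76.1 − 64.1) = 70.10
On Form D, PR 70.10 falls between score 6 (PR 59.7) and 7 (PR 73.3).
Interpolate: 6 + (70.10 − 59.7)/(73.3 − 59.7) × (7 − 6) = 6.8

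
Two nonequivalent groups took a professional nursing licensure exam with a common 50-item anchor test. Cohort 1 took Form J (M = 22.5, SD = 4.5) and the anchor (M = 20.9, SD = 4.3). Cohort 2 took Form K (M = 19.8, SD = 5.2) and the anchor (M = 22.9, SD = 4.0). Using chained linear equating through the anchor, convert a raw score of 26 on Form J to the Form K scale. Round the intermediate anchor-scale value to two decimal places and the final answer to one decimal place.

21.5

Form J → anchor (Cohort 1): v = (4.3/4.5)(26 − 22.5) + 20.9 = 24.24
anchor → Form K (Cohort 2): y = (5.2/4.0)(24.24 − 22.9) + 19.8 = 21.5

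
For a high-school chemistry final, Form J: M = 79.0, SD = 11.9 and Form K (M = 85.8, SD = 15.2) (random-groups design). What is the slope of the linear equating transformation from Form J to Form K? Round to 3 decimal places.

1.277

A = SD_Y / SD_X = 15.2 / 11.9 = 1.277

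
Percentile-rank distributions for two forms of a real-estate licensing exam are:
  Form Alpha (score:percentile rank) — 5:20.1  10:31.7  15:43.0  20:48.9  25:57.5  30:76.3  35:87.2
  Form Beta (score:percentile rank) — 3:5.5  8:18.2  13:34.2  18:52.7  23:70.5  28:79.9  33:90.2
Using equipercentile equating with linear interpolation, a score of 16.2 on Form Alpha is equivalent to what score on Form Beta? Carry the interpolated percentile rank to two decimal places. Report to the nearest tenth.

PR of 16.2 on Form Alpha: 43.0 + (16.2 − 15)/(20 − 15) × (48.9 − 43.0) = 44.42
On Form Beta, PR 44.42 falls between score 13 (PR 34.2) and 18 (PR 52.7).
Interpolate: 13 + (44.42 − 34.2)/(52.7 − 34.2) × (18 − 13) = 15.8

15.8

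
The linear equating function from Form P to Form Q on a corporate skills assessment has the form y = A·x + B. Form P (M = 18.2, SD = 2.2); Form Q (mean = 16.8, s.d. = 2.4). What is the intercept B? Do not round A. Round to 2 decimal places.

A = SD_Y / SD_X = 2.4 / 2.2 = 1.090909
B = M_Y − A·M_X = 16.8 − 1.090909 × 18.2 = -3.05

-3.05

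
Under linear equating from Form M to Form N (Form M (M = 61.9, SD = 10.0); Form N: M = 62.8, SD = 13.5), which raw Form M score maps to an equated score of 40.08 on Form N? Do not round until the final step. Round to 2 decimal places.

45.07

Invert y = (SD_Y/SD_X)(x − M_X) + M_Y:
x = (SD_X/SD_Y)(y − M_Y) + M_X = (10.0/13.5)(40.08 − 62.8) + 61.9
x = 0.740741 × -22.720 + 61.9 = 45.07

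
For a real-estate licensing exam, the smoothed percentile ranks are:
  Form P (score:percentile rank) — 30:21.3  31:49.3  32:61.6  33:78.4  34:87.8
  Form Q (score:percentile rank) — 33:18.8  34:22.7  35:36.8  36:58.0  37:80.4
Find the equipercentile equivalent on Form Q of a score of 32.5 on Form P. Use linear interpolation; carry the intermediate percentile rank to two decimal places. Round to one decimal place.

36.5

PR of 32.5 on Form P: 61.6 + (32.5 − 32)/(33 − 32) × (78.4 − 61.6) = 70.00
On Form Q, PR 70.00 falls between score 36 (PR 58.0) and 37 (PR 80.4).
Interpolate: 36 + (70.00 − 58.0)/(80.4 − 58.0) × (37 − 36) = 36.5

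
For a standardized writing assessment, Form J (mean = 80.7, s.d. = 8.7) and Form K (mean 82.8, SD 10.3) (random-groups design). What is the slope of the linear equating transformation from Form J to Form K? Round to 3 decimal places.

1.184

A = SD_Y / SD_X = 10.3 / 8.7 = 1.184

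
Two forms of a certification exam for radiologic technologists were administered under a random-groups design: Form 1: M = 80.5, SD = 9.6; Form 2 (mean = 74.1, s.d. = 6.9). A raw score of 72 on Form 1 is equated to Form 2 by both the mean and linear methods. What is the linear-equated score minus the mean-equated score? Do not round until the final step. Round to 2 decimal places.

2.39

Mean-equated: 72 + (74.1 − 80.5) = 65.60
Linear-equated: (6.9/9.6)(72 − 80.5) + 74.1 = 67.991
Difference = 67.991 − 65.60 = 2.39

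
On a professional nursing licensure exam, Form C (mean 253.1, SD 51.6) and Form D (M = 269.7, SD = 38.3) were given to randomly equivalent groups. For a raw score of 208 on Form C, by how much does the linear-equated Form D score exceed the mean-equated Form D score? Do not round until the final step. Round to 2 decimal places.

11.62

Mean-equated: 208 + (269.7 − 253.1) = 224.60
Linear-equated: (38.3/51.6)(208 − 253.1) + 269.7 = 236.225
Difference = 236.225 − 224.60 = 11.62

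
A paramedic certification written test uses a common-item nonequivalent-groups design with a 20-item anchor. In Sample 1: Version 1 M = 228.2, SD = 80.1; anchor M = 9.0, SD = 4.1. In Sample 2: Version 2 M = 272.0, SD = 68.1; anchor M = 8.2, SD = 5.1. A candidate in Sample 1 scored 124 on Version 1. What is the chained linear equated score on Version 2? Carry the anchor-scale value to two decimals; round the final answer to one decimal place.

211.5

Version 1 → anchor (Sample 1): v = (4.1/80.1)(124 − 228.2) + 9.0 = 3.67
anchor → Version 2 (Sample 2): y = (68.1/5.1)(3.67 − 8.2) + 272.0 = 211.5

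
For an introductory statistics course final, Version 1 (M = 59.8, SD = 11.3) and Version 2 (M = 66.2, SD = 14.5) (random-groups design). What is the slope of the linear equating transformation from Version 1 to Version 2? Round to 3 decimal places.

A = SD_Y / SD_X = 14.5 / 11.3 = 1.283

1.283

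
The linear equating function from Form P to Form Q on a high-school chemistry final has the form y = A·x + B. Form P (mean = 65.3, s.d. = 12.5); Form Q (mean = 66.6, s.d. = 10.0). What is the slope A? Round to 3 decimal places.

0.800

A = SD_Y / SD_X = 10.0 / 12.5 = 0.800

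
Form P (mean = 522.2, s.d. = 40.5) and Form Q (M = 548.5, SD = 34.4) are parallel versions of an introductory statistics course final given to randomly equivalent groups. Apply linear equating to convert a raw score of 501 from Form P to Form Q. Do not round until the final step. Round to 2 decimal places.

Linear equating: y = (SD_Y/SD_X)(x − M_X) + M_Y
y = (34.4/40.5)(501 − 522.2) + 548.5
y = 0.849383 × -21.2 + 548.5 = -18.0069 + 548.5 = 530.49

530.49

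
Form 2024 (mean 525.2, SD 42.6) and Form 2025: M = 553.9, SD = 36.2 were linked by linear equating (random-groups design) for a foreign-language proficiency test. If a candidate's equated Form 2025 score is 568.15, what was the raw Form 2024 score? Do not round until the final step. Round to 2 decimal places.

Invert y = (SD_Y/SD_X)(x − M_X) + M_Y:
x = (SD_X/SD_Y)(y − M_Y) + M_X = (42.6/36.2)(568.15 − 553.9) + 525.2
x = 1.176796 × 14.250 + 525.2 = 541.97

541.97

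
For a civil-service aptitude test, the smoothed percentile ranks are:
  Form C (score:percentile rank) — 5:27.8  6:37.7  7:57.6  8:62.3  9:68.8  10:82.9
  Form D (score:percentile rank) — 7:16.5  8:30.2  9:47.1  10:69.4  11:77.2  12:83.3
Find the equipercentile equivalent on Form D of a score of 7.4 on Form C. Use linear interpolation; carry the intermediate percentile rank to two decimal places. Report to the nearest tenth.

9.6

PR of 7.4 on Form C: 57.6 + (7.4 − 7)/(8 − 7) × (62.3 − 57.6) = 59.48
On Form D, PR 59.48 falls between score 9 (PR 47.1) and 10 (PR 69.4).
Interpolate: 9 + (59.48 − 47.1)/(69.4 − 47.1) × (10 − 9) = 9.6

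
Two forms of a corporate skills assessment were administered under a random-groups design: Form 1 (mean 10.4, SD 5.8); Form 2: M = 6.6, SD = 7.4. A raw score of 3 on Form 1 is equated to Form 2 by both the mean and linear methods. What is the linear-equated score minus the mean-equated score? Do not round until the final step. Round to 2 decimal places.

Mean-equated: 3 + (6.6 − 10.4) = -0.80
Linear-equated: (7.4/5.8)(3 − 10.4) + 6.6 = -2.841
Difference = -2.841 − -0.80 = -2.04

-2.04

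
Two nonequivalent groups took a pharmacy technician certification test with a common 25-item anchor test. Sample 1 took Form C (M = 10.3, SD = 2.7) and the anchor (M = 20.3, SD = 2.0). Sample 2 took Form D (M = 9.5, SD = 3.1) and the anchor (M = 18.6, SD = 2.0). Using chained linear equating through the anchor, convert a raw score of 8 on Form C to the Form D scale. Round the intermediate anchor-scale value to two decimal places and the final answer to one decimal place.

Form C → anchor (Sample 1): v = (2.0/2.7)(8 − 10.3) + 20.3 = 18.60
anchor → Form D (Sample 2): y = (3.1/2.0)(18.60 − 18.6) + 9.5 = 9.5

9.5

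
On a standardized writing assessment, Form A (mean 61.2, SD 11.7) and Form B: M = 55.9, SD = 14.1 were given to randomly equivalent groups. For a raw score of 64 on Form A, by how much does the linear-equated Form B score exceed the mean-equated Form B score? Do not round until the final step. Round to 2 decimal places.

0.57

Mean-equated: 64 + (55.9 − 61.2) = 58.70
Linear-equated: (14.1/11.7)(64 − 61.2) + 55.9 = 59.274
Difference = 59.274 − 58.70 = 0.57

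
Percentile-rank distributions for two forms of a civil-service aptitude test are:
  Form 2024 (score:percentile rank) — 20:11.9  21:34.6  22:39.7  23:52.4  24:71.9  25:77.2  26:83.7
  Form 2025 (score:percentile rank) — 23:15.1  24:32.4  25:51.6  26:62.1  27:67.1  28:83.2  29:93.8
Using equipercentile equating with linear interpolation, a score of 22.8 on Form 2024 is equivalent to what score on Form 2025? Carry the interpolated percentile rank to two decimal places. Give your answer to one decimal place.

PR of 22.8 on Form 2024: 39.7 + (22.8 − 22)/(23 − 22) × (52.4 − 39.7) = 49.86
On Form 2025, PR 49.86 falls between score 24 (PR 32.4) and 25 (PR 51.6).
Interpolate: 24 + (49.86 − 32.4)/(51.6 − 32.4) × (25 − 24) = 24.9

24.9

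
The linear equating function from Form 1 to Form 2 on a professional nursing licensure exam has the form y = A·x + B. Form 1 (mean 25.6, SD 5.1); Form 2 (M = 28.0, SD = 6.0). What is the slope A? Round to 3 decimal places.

A = SD_Y / SD_X = 6.0 / 5.1 = 1.176

1.176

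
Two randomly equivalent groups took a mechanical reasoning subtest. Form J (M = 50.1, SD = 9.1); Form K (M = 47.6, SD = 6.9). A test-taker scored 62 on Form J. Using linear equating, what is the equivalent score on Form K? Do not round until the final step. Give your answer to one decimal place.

56.6

Linear equating: y = (SD_Y/SD_X)(x − M_X) + M_Y
y = (6.9/9.1)(62 − 50.1) + 47.6
y = 0.758242 × 11.9 + 47.6 = 9.0231 + 47.6 = 56.6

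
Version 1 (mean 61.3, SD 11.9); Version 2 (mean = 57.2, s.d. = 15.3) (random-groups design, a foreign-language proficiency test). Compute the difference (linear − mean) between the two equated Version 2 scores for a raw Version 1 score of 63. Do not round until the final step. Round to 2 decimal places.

Mean-equated: 63 + (57.2 − 61.3) = 58.90
Linear-equated: (15.3/11.9)(63 − 61.3) + 57.2 = 59.386
Difference = 59.386 − 58.90 = 0.49

0.49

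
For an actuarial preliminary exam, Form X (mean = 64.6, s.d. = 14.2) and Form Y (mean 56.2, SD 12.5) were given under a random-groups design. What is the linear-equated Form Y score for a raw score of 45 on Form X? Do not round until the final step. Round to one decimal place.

Linear equating: y = (SD_Y/SD_X)(x − M_X) + M_Y
y = (12.5/14.2)(45 − 64.6) + 56.2
y = 0.880282 × -19.6 + 56.2 = -17.2535 + 56.2 = 38.9

38.9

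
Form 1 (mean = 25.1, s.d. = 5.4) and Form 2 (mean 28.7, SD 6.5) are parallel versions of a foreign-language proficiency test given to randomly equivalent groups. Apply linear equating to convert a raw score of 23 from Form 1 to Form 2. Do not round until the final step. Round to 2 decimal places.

26.17

Linear equating: y = (SD_Y/SD_X)(x − M_X) + M_Y
y = (6.5/5.4)(23 − 25.1) + 28.7
y = 1.203704 × -2.1 + 28.7 = -2.5278 + 28.7 = 26.17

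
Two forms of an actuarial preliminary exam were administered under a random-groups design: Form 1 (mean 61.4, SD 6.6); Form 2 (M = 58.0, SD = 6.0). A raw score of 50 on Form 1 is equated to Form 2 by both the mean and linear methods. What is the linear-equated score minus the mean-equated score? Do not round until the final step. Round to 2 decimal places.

1.04

Mean-equated: 50 + (58.0 − 61.4) = 46.60
Linear-equated: (6.0/6.6)(50 − 61.4) + 58.0 = 47.636
Difference = 47.636 − 46.60 = 1.04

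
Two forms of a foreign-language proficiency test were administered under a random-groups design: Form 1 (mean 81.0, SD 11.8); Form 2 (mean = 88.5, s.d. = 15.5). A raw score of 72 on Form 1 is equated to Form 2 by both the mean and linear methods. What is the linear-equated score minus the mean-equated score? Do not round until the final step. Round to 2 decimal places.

-2.82

Mean-equated: 72 + (88.5 − 81.0) = 79.50
Linear-equated: (15.5/11.8)(72 − 81.0) + 88.5 = 76.678
Difference = 76.678 − 79.50 = -2.82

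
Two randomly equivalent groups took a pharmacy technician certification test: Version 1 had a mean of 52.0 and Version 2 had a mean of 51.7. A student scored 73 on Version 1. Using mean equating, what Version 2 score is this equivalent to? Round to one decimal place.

Mean equating: y = x + (M_Y − M_X) = 73 + (51.7 − 52.0) = 72.7

72.7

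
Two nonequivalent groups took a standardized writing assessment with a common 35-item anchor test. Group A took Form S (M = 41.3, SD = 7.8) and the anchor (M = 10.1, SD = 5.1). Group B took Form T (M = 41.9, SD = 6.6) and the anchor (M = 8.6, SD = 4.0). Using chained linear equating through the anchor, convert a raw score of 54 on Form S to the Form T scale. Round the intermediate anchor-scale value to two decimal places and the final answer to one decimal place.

Form S → anchor (Group A): v = (5.1/7.8)(54 − 41.3) + 10.1 = 18.40
anchor → Form T (Group B): y = (6.6/4.0)(18.40 − 8.6) + 41.9 = 58.1

58.1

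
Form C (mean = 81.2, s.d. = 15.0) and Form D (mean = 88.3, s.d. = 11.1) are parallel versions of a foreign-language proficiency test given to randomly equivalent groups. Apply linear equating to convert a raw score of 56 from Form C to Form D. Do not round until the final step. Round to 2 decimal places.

Linear equating: y = (SD_Y/SD_X)(x − M_X) + M_Y
y = (11.1/15.0)(56 − 81.2) + 88.3
y = 0.740000 × -25.2 + 88.3 = -18.6480 + 88.3 = 69.65

69.65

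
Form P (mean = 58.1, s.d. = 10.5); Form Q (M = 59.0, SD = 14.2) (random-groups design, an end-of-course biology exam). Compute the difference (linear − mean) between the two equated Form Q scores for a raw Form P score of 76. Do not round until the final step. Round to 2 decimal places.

6.31

Mean-equated: 76 + (59.0 − 58.1) = 76.90
Linear-equated: (14.2/10.5)(76 − 58.1) + 59.0 = 83.208
Difference = 83.208 − 76.90 = 6.31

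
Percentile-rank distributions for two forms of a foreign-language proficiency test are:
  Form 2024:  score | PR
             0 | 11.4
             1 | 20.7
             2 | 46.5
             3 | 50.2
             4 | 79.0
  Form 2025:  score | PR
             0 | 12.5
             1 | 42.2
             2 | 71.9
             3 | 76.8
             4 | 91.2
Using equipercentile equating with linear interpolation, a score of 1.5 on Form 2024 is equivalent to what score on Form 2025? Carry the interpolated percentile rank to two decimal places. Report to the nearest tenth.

PR of 1.5 on Form 2024: 20.7 + (1.5 − 1)/(2 − 1) × (46.5 − 20.7) = 33.60
On Form 2025, PR 33.60 falls between score 0 (PR 12.5) and 1 (PR 42.2).
Interpolate: 0 + (33.60 − 12.5)/(42.2 − 12.5) × (1 − 0) = 0.7

0.7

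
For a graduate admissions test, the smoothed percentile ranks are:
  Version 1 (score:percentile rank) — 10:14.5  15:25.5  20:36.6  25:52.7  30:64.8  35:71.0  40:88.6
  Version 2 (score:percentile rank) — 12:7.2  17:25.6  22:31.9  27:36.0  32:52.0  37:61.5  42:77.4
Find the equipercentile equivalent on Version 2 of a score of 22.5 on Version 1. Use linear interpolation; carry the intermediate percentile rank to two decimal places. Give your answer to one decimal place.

29.7

PR of 22.5 on Version 1: 36.6 + (22.5 − 20)/(25 − 20) × (52.7 − 36.6) = 44.65
On Version 2, PR 44.65 falls between score 27 (PR 36.0) and 32 (PR 52.0).
Interpolate: 27 + (44.65 − 36.0)/(52.0 − 36.0) × (32 − 27) = 29.7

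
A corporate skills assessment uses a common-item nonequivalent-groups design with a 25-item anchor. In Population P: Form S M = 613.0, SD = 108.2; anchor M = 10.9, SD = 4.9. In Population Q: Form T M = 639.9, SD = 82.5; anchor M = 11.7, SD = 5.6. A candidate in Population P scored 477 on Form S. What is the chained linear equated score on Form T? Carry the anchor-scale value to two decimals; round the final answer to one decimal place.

Form S → anchor (Population P): v = (4.9/108.2)(477 − 613.0) + 10.9 = 4.74
anchor → Form T (Population Q): y = (82.5/5.6)(4.74 − 11.7) + 639.9 = 537.4

537.4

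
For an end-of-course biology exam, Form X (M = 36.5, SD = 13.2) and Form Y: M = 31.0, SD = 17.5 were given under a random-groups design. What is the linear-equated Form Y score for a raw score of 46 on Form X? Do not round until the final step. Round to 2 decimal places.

Linear equating: y = (SD_Y/SD_X)(x − M_X) + M_Y
y = (17.5/13.2)(46 − 36.5) + 31.0
y = 1.325758 × 9.5 + 31.0 = 12.5947 + 31.0 = 43.59

43.59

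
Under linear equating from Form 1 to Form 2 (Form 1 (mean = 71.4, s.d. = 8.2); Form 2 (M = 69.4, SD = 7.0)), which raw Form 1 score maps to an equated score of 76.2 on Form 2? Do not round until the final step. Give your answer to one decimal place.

79.4

Invert y = (SD_Y/SD_X)(x − M_X) + M_Y:
x = (SD_X/SD_Y)(y − M_Y) + M_X = (8.2/7.0)(76.2 − 69.4) + 71.4
x = 1.171429 × 6.800 + 71.4 = 79.4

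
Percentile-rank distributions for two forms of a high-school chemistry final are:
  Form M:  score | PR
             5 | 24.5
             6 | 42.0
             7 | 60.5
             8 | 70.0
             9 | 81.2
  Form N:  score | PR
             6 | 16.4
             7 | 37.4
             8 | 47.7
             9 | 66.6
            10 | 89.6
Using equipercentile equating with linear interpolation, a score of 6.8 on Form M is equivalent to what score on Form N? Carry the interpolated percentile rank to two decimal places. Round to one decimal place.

PR of 6.8 on Form M: 42.0 + (6.8 − 6)/(7 − 6) × (60.5 − 42.0) = 56.80
On Form N, PR 56.80 falls between score 8 (PR 47.7) and 9 (PR 66.6).
Interpolate: 8 + (56.80 − 47.7)/(66.6 − 47.7) × (9 − 8) = 8.5

8.5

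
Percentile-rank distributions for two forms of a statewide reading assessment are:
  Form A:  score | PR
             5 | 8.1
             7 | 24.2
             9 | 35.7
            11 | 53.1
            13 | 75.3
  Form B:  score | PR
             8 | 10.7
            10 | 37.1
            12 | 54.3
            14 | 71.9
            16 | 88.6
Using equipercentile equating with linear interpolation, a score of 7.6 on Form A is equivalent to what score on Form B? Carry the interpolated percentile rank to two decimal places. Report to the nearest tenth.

9.3

PR of 7.6 on Form A: 24.2 + (7.6 − 7)/(9 − 7) × (35.7 − 24.2) = 27.65
On Form B, PR 27.65 falls between score 8 (PR 10.7) and 10 (PR 37.1).
Interpolate: 8 + (27.65 − 10.7)/(37.1 − 10.7) × (10 − 8) = 9.3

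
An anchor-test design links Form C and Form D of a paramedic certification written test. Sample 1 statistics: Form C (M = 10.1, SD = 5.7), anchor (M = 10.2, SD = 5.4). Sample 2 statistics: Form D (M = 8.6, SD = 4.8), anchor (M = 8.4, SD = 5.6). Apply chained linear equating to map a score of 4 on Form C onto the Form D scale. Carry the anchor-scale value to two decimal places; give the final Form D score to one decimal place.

5.2

Form C → anchor (Sample 1): v = (5.4/5.7)(4 − 10.1) + 10.2 = 4.42
anchor → Form D (Sample 2): y = (4.8/5.6)(4.42 − 8.4) + 8.6 = 5.2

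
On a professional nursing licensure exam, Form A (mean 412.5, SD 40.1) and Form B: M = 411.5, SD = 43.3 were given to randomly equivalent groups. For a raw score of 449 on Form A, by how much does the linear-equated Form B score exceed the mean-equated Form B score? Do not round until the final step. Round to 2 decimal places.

2.91

Mean-equated: 449 + (411.5 − 412.5) = 448.00
Linear-equated: (43.3/40.1)(449 − 412.5) + 411.5 = 450.913
Difference = 450.913 − 448.00 = 2.91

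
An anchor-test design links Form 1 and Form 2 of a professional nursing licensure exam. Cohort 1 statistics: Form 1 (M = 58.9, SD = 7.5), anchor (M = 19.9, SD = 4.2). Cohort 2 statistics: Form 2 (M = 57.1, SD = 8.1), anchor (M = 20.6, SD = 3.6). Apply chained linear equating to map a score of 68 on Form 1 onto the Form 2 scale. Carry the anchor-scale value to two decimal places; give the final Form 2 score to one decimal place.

Form 1 → anchor (Cohort 1): v = (4.2/7.5)(68 − 58.9) + 19.9 = 25.00
anchor → Form 2 (Cohort 2): y = (8.1/3.6)(25.00 − 20.6) + 57.1 = 67.0

67.0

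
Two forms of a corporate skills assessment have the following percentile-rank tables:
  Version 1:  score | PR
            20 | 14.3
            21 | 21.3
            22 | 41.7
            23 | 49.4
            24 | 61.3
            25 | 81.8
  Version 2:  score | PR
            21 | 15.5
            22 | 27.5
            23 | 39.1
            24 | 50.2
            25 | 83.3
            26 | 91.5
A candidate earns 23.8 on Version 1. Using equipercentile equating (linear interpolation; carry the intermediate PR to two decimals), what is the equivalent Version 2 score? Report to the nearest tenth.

PR of 23.8 on Version 1: 49.4 + (23.8 − 23)/(24 − 23) × (61.3 − 49.4) = 58.92
On Version 2, PR 58.92 falls between score 24 (PR 50.2) and 25 (PR 83.3).
Interpolate: 24 + (58.92 − 50.2)/(83.3 − 50.2) × (25 − 24) = 24.3

24.3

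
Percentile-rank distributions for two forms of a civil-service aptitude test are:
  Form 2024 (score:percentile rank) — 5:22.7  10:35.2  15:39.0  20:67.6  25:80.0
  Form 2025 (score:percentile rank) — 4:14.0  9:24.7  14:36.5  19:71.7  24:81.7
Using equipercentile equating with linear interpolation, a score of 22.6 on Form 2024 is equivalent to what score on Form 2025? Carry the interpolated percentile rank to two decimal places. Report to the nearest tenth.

PR of 22.6 on Form 2024: 67.6 + (22.6 − 20)/(25 − 20) × (80.0 − 67.6) = 74.05
On Form 2025, PR 74.05 falls between score 19 (PR 71.7) and 24 (PR 81.7).
Interpolate: 19 + (74.05 − 71.7)/(81.7 − 71.7) × (24 − 19) = 20.2

20.2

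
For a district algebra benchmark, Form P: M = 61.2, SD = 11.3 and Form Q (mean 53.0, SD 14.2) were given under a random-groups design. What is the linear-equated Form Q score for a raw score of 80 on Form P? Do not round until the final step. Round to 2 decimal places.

76.62

Linear equating: y = (SD_Y/SD_X)(x − M_X) + M_Y
y = (14.2/11.3)(80 − 61.2) + 53.0
y = 1.256637 × 18.8 + 53.0 = 23.6248 + 53.0 = 76.62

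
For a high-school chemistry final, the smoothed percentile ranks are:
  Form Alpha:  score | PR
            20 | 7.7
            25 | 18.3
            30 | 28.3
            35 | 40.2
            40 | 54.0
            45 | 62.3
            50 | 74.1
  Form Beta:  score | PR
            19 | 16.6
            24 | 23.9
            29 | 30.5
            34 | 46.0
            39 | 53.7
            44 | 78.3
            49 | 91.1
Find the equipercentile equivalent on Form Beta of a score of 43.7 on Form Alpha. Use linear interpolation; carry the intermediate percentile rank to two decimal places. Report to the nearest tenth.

PR of 43.7 on Form Alpha: 54.0 + (43.7 − 40)/(45 − 40) × (62.3 − 54.0) = 60.14
On Form Beta, PR 60.14 falls between score 39 (PR 53.7) and 44 (PR 78.3).
Interpolate: 39 + (60.14 − 53.7)/(78.3 − 53.7) × (44 − 39) = 40.3

40.3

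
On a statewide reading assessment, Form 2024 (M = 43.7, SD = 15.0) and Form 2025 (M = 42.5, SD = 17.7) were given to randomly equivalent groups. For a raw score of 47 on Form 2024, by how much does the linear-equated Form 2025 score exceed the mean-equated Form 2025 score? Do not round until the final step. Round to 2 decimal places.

0.59

Mean-equated: 47 + (42.5 − 43.7) = 45.80
Linear-equated: (17.7/15.0)(47 − 43.7) + 42.5 = 46.394
Difference = 46.394 − 45.80 = 0.59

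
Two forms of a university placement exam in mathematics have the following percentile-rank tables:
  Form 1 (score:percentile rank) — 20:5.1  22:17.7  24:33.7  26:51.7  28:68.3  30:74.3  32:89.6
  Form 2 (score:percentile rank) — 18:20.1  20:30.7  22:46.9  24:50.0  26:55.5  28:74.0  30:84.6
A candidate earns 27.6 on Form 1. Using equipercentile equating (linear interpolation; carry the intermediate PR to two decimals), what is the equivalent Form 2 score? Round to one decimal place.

27.0

PR of 27.6 on Form 1: 51.7 + (27.6 − 26)/(28 − 26) × (68.3 − 51.7) = 64.98
On Form 2, PR 64.98 falls between score 26 (PR 55.5) and 28 (PR 74.0).
Interpolate: 26 + (64.98 − 55.5)/(74.0 − 55.5) × (28 − 26) = 27.0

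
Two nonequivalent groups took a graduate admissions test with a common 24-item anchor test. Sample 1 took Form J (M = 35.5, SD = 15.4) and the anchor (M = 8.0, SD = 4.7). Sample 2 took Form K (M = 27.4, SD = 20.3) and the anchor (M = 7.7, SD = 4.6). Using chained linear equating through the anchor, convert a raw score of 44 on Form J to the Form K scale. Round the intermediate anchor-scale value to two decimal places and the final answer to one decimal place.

Form J → anchor (Sample 1): v = (4.7/15.4)(44 − 35.5) + 8.0 = 10.59
anchor → Form K (Sample 2): y = (20.3/4.6)(10.59 − 7.7) + 27.4 = 40.2

40.2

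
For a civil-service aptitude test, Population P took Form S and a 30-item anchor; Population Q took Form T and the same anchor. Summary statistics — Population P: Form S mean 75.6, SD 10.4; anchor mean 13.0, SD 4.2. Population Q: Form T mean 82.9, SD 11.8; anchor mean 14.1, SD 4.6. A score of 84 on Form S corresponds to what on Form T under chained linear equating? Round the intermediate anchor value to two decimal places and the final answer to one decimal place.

Form S → anchor (Population P): v = (4.2/10.4)(84 − 75.6) + 13.0 = 16.39
anchor → Form T (Population Q): y = (11.8/4.6)(16.39 − 14.1) + 82.9 = 88.8

88.8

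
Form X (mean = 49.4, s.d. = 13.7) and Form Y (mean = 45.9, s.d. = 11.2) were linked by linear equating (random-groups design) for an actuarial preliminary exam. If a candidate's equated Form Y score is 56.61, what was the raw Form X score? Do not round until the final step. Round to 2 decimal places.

Invert y = (SD_Y/SD_X)(x − M_X) + M_Y:
x = (SD_X/SD_Y)(y − M_Y) + M_X = (13.7/11.2)(56.61 − 45.9) + 49.4
x = 1.223214 × 10.710 + 49.4 = 62.50

62.50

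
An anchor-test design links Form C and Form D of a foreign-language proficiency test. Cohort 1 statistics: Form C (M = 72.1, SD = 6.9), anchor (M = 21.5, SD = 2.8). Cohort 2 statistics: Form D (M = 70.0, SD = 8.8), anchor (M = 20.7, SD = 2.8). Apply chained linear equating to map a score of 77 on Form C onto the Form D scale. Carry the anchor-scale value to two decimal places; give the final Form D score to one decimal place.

78.8

Form C → anchor (Cohort 1): v = (2.8/6.9)(77 − 72.1) + 21.5 = 23.49
anchor → Form D (Cohort 2): y = (8.8/2.8)(23.49 − 20.7) + 70.0 = 78.8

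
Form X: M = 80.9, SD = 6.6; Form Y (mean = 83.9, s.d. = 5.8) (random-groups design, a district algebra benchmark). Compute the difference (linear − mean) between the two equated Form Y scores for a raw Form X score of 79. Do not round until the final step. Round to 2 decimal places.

0.23

Mean-equated: 79 + (83.9 − 80.9) = 82.00
Linear-equated: (5.8/6.6)(79 − 80.9) + 83.9 = 82.230
Difference = 82.230 − 82.00 = 0.23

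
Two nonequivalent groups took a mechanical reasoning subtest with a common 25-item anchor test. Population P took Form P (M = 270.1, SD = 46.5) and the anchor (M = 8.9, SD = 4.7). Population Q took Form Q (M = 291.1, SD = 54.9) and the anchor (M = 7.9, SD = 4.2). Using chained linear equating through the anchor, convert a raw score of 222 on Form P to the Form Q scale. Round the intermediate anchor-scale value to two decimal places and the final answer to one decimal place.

240.6

Form P → anchor (Population P): v = (4.7/46.5)(222 − 270.1) + 8.9 = 4.04
anchor → Form Q (Population Q): y = (54.9/4.2)(4.04 − 7.9) + 291.1 = 240.6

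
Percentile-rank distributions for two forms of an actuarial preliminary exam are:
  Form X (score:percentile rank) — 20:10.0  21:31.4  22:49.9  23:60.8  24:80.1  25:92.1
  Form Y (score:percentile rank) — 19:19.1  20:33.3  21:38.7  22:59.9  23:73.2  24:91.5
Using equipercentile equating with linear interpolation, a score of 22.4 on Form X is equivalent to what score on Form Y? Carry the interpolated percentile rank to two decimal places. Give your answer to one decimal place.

PR of 22.4 on Form X: 49.9 + (22.4 − 22)/(23 − 22) × (60.8 − 49.9) = 54.26
On Form Y, PR 54.26 falls between score 21 (PR 38.7) and 22 (PR 59.9).
Interpolate: 21 + (54.26 − 38.7)/(59.9 − 38.7) × (22 − 21) = 21.7

21.7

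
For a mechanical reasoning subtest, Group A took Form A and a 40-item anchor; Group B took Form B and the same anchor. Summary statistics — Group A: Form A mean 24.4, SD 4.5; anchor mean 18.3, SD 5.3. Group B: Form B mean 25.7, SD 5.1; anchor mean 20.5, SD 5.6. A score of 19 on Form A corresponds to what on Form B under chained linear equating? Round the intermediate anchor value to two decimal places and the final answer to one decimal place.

Form A → anchor (Group A): v = (5.3/4.5)(19 − 24.4) + 18.3 = 11.94
anchor → Form B (Group B): y = (5.1/5.6)(11.94 − 20.5) + 25.7 = 17.9

17.9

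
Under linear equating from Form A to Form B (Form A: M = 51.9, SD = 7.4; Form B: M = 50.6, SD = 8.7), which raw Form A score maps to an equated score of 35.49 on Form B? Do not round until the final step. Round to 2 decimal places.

39.05

Invert y = (SD_Y/SD_X)(x − M_X) + M_Y:
x = (SD_X/SD_Y)(y − M_Y) + M_X = (7.4/8.7)(35.49 − 50.6) + 51.9
x = 0.850575 × -15.110 + 51.9 = 39.05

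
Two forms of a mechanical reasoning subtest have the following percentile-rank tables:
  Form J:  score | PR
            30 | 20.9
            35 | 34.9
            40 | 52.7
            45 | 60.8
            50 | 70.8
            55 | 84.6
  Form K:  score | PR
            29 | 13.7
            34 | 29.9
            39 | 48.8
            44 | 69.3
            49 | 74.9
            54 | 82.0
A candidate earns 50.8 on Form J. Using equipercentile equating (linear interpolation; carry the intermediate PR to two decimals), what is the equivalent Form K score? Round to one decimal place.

PR of 50.8 on Form J: 70.8 + (50.8 − 50)/(55 − 50) × (84.6 − 70.8) = 73.01
On Form K, PR 73.01 falls between score 44 (PR 69.3) and 49 (PR 74.9).
Interpolate: 44 + (73.01 − 69.3)/(74.9 − 69.3) × (49 − 44) = 47.3

47.3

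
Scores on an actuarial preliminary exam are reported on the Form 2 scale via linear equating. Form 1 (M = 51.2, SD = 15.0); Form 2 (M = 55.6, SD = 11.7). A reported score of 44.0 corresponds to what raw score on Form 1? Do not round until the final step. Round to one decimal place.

36.3

Invert y = (SD_Y/SD_X)(x − M_X) + M_Y:
x = (SD_X/SD_Y)(y − M_Y) + M_X = (15.0/11.7)(44.0 − 55.6) + 51.2
x = 1.282051 × -11.600 + 51.2 = 36.3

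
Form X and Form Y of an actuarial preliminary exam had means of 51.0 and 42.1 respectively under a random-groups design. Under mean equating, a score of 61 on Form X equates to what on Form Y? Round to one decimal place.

Mean equating: y = x + (M_Y − M_X) = 61 + (42.1 − 51.0) = 52.1

52.1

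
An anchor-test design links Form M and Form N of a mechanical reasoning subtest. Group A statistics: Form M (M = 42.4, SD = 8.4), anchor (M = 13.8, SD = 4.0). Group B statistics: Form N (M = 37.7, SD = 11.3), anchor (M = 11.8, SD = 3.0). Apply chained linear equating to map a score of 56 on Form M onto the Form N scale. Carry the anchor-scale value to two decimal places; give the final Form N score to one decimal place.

69.6

Form M → anchor (Group A): v = (4.0/8.4)(56 − 42.4) + 13.8 = 20.28
anchor → Form N (Group B): y = (11.3/3.0)(20.28 − 11.8) + 37.7 = 69.6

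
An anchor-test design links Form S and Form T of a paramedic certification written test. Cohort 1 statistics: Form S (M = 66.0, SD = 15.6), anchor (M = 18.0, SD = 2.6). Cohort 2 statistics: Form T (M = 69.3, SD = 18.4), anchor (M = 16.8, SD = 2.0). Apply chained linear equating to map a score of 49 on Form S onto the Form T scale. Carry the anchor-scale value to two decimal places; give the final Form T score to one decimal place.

54.3

Form S → anchor (Cohort 1): v = (2.6/15.6)(49 − 66.0) + 18.0 = 15.17
anchor → Form T (Cohort 2): y = (18.4/2.0)(15.17 − 16.8) + 69.3 = 54.3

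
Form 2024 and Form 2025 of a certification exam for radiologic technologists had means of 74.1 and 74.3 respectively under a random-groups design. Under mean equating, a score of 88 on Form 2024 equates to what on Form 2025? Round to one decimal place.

88.2

Mean equating: y = x + (M_Y − M_X) = 88 + (74.3 − 74.1) = 88.2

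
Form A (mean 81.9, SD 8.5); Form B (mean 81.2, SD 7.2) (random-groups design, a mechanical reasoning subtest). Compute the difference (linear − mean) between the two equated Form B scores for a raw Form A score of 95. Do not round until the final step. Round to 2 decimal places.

-2.00

Mean-equated: 95 + (81.2 − 81.9) = 94.30
Linear-equated: (7.2/8.5)(95 − 81.9) + 81.2 = 92.296
Difference = 92.296 − 94.30 = -2.00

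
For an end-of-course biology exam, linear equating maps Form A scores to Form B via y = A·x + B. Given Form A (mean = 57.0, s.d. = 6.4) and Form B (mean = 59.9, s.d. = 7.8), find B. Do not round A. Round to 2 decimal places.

A = SD_Y / SD_X = 7.8 / 6.4 = 1.218750
B = M_Y − A·M_X = 59.9 − 1.218750 × 57.0 = -9.57

-9.57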